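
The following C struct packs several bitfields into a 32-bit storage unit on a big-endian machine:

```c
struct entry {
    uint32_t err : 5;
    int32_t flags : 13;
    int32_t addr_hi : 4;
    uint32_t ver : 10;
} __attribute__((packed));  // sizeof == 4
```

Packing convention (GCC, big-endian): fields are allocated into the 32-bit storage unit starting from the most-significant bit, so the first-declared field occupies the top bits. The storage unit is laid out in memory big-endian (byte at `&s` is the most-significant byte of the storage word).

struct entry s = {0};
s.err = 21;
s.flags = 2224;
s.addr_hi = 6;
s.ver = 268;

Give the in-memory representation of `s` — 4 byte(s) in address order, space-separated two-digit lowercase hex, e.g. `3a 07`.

err:5 = 21 → 0x15 << 27 → word 0xa8000000
flags:13 = 2224 → 0x8b0 << 14 → word 0xaa2c0000
addr_hi:4 = 6 → 0x6 << 10 → word 0xaa2c1800
ver:10 = 268 → 0x10c << 0 → word 0xaa2c190c
word = 0xaa2c190c → big-endian bytes:
  [0]=0xaa  [1]=0x2c  [2]=0x19  [3]=0x0c

aa 2c 19 0c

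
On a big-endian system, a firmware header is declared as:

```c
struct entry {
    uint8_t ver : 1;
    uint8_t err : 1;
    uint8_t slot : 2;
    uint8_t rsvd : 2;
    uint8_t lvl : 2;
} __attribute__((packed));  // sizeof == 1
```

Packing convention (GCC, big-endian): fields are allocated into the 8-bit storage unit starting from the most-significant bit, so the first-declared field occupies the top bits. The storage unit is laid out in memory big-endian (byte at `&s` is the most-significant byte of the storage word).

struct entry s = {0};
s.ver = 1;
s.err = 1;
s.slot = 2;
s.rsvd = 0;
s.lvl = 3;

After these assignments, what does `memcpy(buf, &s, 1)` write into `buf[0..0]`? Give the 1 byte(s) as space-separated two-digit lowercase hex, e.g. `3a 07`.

ver:1 = 1 → 0x1 << 7 → word 0x80
err:1 = 1 → 0x1 << 6 → word 0xc0
slot:2 = 2 → 0x2 << 4 → word 0xe0
rsvd:2 = 0 → 0x0 << 2 → word 0xe0
lvl:2 = 3 → 0x3 << 0 → word 0xe3
word = 0xe3 → big-endian bytes:
  [0]=0xe3

e3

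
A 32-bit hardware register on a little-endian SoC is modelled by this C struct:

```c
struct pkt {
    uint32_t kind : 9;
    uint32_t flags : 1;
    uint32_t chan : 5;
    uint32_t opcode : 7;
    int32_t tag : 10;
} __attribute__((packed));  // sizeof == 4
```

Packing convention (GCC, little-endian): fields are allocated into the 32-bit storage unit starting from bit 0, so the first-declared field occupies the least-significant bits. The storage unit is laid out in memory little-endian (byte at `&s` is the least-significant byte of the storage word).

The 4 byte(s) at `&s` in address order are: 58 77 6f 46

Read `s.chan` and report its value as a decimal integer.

29

[0]=0x58 [1]=0x77 [2]=0x6f [3]=0x46 (little-endian) → word 0x466f7758
kind:9 @ bit 0 → (0x466f7758>>0)&0x1ff = 0x158
flags:1 @ bit 9 → (0x466f7758>>9)&0x1 = 0x1
chan:5 @ bit 10 → (0x466f7758>>10)&0x1f = 0x1d  ←
opcode:7 @ bit 15 → (0x466f7758>>15)&0x7f = 0x5e
tag:10 @ bit 22 → (0x466f7758>>22)&0x3ff = 0x119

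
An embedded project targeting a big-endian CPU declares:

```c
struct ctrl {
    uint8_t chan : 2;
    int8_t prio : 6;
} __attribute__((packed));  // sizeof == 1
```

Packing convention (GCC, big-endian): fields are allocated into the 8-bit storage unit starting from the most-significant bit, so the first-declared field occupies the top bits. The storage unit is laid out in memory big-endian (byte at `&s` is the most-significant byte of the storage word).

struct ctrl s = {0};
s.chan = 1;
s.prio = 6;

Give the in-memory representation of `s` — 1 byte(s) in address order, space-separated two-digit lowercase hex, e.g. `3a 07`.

46

chan:2 = 1 → 0x1 << 6 → word 0x40
prio:6 = 6 → 0x6 << 0 → word 0x46
word = 0x46 → big-endian bytes:
  [0]=0x46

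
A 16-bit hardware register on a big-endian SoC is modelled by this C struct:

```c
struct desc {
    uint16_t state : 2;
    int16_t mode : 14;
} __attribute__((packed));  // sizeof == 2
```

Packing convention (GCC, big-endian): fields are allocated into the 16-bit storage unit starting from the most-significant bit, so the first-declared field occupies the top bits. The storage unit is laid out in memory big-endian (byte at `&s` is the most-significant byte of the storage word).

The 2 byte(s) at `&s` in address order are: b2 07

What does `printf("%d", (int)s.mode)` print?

-3577

[0]=0xb2 [1]=0x07 (big-endian) → word 0xb207
state [14+:2] = (word>>14) & 0x3 = 2
mode [0+:14] = (word>>0) & 0x3fff = 12807  ←
mode signed 14b, MSB=1: 12807 - 16384 = -3577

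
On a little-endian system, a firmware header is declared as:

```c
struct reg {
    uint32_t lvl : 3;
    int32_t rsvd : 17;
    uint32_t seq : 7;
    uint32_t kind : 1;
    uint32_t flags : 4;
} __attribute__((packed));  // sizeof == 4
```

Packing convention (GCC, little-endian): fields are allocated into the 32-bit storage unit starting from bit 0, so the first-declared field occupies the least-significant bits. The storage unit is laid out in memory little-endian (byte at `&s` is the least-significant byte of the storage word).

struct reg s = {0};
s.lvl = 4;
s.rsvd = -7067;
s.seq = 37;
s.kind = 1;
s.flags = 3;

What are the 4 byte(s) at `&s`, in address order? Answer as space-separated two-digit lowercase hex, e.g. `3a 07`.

2c 23 5f 3a

lvl:3 = 4 → 0x4 << 0 → word 0x00000004
rsvd:17 = -7067 → 0x1e465 << 3 → word 0x000f232c
seq:7 = 37 → 0x25 << 20 → word 0x025f232c
kind:1 = 1 → 0x1 << 27 → word 0x0a5f232c
flags:4 = 3 → 0x3 << 28 → word 0x3a5f232c
word = 0x3a5f232c → little-endian bytes:
  [0]=0x2c  [1]=0x23  [2]=0x5f  [3]=0x3a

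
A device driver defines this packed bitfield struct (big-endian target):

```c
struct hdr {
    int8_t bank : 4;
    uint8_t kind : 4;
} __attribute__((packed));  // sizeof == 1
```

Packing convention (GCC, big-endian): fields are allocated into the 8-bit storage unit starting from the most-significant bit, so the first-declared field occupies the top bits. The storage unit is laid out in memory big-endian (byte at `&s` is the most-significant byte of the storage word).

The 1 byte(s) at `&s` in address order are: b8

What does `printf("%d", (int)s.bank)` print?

[0]=0xb8 (big-endian) → word 0xb8
bank [4+:4] = (word>>4) & 0xf = 11  ←
kind [0+:4] = (word>>0) & 0xf = 8
bank signed 4b, MSB=1: 11 - 16 = -5

-5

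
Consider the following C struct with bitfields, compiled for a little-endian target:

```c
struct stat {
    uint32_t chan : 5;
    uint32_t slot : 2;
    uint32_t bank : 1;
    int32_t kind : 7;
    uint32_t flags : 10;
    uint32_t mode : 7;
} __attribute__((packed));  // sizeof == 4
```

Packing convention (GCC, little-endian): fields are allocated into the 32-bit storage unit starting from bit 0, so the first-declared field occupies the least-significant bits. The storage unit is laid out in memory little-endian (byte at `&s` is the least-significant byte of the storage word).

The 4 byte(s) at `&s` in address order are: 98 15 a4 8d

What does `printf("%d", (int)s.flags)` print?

840

[0]=0x98 [1]=0x15 [2]=0xa4 [3]=0x8d (little-endian) → word 0x8da41598
chan [0+:5] = (word>>0) & 0x1f = 24
slot [5+:2] = (word>>5) & 0x3 = 0
bank [7+:1] = (word>>7) & 0x1 = 1
kind [8+:7] = (word>>8) & 0x7f = 21
flags [15+:10] = (word>>15) & 0x3ff = 840  ←
mode [25+:7] = (word>>25) & 0x7f = 70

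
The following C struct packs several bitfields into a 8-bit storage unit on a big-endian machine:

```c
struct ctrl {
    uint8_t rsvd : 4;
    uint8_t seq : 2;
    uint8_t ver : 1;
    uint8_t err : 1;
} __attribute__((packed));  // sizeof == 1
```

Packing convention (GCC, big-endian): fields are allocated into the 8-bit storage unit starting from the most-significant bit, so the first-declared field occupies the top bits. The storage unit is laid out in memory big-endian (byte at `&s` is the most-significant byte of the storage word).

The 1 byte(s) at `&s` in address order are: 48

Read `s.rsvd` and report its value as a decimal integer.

[0]=0x48 (big-endian) → word 0x48
rsvd [4+:4] = (word>>4) & 0xf = 4  ←
seq [2+:2] = (word>>2) & 0x3 = 2
ver [1+:1] = (word>>1) & 0x1 = 0
err [0+:1] = (word>>0) & 0x1 = 0

4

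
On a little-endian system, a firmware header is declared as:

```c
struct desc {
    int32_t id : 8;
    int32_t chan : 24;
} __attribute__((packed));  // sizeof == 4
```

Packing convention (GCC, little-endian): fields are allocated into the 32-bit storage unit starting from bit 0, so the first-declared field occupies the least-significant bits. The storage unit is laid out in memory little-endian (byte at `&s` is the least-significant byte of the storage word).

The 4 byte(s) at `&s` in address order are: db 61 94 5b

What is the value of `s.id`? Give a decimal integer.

-37

[0]=0xdb [1]=0x61 [2]=0x94 [3]=0x5b (little-endian) → word 0x5b9461db
id [0+:8] = (word>>0) & 0xff = 219  ←
chan [8+:24] = (word>>8) & 0xffffff = 6001761
id signed 8b, MSB=1: 219 - 256 = -37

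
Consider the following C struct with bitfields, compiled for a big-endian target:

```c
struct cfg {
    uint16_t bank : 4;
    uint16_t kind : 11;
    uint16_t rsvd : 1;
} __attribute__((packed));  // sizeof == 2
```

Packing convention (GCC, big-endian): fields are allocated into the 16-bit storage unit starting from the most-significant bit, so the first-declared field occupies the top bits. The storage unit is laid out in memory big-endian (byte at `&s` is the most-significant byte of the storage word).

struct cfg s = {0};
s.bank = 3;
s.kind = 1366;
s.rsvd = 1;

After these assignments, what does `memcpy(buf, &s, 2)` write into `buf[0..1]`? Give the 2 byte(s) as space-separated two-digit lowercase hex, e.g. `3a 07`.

3a ad

[12+:4] bank=3 & 0xf = 0x3; word=0x3000
[1+:11] kind=1366 & 0x7ff = 0x556; word=0x3aac
[0+:1] rsvd=1 & 0x1 = 0x1; word=0x3aad
word = 0x3aad → big-endian bytes:
  [0]=0x3a  [1]=0xad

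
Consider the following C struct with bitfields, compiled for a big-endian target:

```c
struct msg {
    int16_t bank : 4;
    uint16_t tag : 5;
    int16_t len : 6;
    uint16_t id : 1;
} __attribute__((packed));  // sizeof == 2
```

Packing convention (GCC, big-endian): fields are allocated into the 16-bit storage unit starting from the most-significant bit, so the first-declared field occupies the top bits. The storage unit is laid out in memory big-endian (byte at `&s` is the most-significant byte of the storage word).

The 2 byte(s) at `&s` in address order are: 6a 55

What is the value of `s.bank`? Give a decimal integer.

[0]=0x6a [1]=0x55 (big-endian) → word 0x6a55
bank:4 @ bit 12 → (0x6a55>>12)&0xf = 0x6  ←
tag:5 @ bit 7 → (0x6a55>>7)&0x1f = 0x14
len:6 @ bit 1 → (0x6a55>>1)&0x3f = 0x2a
id:1 @ bit 0 → (0x6a55>>0)&0x1 = 0x1
bank signed 4b, MSB=0: value = 6

6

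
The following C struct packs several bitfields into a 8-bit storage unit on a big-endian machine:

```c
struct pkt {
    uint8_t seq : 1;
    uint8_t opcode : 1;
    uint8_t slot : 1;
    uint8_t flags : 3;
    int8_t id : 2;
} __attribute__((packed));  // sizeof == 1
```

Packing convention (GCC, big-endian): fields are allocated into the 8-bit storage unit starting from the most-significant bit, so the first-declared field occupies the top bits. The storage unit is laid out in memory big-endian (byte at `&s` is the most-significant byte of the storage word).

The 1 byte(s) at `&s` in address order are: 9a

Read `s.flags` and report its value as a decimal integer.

[0]=0x9a (big-endian) → word 0x9a
seq [7+:1] = (word>>7) & 0x1 = 1
opcode [6+:1] = (word>>6) & 0x1 = 0
slot [5+:1] = (word>>5) & 0x1 = 0
flags [2+:3] = (word>>2) & 0x7 = 6  ←
id [0+:2] = (word>>0) & 0x3 = 2

6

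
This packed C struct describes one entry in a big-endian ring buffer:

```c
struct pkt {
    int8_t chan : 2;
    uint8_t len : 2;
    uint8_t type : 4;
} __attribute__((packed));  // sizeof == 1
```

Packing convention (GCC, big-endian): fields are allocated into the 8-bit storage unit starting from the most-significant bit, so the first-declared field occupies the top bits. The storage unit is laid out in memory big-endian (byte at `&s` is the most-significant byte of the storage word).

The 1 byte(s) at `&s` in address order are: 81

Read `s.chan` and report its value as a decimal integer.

[0]=0x81 (big-endian) → word 0x81
chan:2 @ bit 6 → (0x81>>6)&0x3 = 0x2  ←
len:2 @ bit 4 → (0x81>>4)&0x3 = 0x0
type:4 @ bit 0 → (0x81>>0)&0xf = 0x1
chan signed 2b, MSB=1: 2 - 4 = -2

-2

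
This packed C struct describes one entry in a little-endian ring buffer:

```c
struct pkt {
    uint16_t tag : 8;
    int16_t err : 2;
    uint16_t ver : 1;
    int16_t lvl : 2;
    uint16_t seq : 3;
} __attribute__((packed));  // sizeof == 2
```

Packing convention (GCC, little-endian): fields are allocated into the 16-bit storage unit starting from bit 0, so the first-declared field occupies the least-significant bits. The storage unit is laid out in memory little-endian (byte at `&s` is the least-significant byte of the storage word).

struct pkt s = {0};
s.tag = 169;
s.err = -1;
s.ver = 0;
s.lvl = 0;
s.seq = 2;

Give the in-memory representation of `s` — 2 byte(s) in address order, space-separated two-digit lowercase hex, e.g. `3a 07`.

tag:8 = 169 → 0xa9 << 0 → word 0x00a9
err:2 = -1 → 0x3 << 8 → word 0x03a9
ver:1 = 0 → 0x0 << 10 → word 0x03a9
lvl:2 = 0 → 0x0 << 11 → word 0x03a9
seq:3 = 2 → 0x2 << 13 → word 0x43a9
word = 0x43a9 → little-endian bytes:
  [0]=0xa9  [1]=0x43

a9 43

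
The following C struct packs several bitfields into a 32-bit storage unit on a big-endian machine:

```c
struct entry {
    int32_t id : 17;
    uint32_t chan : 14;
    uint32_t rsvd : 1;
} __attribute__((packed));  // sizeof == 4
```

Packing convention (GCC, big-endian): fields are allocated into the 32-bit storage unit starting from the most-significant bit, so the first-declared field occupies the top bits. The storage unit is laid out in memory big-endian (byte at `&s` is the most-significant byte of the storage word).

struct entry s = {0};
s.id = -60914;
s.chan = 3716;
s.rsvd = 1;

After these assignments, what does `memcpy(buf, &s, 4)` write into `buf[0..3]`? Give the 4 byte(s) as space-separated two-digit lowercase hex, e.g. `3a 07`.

id (17b) val=-60914 bits=0x1120e at bit 15: 0x89070000
chan (14b) val=3716 bits=0xe84 at bit 1: 0x89071d08
rsvd (1b) val=1 bits=0x1 at bit 0: 0x89071d09
word = 0x89071d09 → big-endian bytes:
  [0]=0x89  [1]=0x07  [2]=0x1d  [3]=0x09

89 07 1d 09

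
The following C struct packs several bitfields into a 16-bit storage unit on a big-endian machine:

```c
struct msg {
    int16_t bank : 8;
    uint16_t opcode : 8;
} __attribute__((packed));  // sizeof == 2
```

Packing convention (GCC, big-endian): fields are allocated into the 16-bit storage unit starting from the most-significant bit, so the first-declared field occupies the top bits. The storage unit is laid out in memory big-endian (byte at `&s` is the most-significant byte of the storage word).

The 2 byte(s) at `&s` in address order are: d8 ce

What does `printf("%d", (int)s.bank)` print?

-40

[0]=0xd8 [1]=0xce (big-endian) → word 0xd8ce
bank:8 @ bit 8 → (0xd8ce>>8)&0xff = 0xd8  ←
opcode:8 @ bit 0 → (0xd8ce>>0)&0xff = 0xce
bank signed 8b, MSB=1: 216 - 256 = -40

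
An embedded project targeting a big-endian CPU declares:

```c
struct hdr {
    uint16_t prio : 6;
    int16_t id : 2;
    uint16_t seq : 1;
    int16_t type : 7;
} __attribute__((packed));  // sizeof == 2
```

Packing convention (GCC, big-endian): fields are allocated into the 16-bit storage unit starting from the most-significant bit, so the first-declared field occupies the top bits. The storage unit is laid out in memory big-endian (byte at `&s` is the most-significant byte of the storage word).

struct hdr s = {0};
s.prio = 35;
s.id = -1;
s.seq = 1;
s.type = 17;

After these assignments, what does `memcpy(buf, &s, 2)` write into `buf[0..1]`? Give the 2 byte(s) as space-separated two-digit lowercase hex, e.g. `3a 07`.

[10+:6] prio=35 & 0x3f = 0x23; word=0x8c00
[8+:2] id=-1 & 0x3 = 0x3; word=0x8f00
[7+:1] seq=1 & 0x1 = 0x1; word=0x8f80
[0+:7] type=17 & 0x7f = 0x11; word=0x8f91
word = 0x8f91 → big-endian bytes:
  [0]=0x8f  [1]=0x91

8f 91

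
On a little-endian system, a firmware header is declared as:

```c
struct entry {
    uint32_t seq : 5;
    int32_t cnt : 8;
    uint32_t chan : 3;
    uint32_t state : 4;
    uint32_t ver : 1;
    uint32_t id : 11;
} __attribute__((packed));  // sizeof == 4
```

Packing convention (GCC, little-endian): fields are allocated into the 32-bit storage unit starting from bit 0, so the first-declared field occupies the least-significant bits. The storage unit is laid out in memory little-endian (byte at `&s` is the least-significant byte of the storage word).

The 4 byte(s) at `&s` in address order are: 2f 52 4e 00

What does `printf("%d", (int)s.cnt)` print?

-111

[0]=0x2f [1]=0x52 [2]=0x4e [3]=0x00 (little-endian) → word 0x004e522f
seq [0+:5] = (word>>0) & 0x1f = 15
cnt [5+:8] = (word>>5) & 0xff = 145  ←
chan [13+:3] = (word>>13) & 0x7 = 2
state [16+:4] = (word>>16) & 0xf = 14
ver [20+:1] = (word>>20) & 0x1 = 0
id [21+:11] = (word>>21) & 0x7ff = 2
cnt signed 8b, MSB=1: 145 - 256 = -111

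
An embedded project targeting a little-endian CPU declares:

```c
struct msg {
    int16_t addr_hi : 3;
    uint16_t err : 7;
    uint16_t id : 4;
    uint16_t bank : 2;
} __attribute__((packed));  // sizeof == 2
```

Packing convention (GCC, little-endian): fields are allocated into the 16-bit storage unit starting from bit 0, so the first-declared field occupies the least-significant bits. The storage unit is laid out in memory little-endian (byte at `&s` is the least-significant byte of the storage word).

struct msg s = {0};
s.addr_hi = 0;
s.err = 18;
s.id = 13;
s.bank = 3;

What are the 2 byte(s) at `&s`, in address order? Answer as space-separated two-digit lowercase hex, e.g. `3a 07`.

90 f4

[0+:3] addr_hi=0 & 0x7 = 0x0; word=0x0000
[3+:7] err=18 & 0x7f = 0x12; word=0x0090
[10+:4] id=13 & 0xf = 0xd; word=0x3490
[14+:2] bank=3 & 0x3 = 0x3; word=0xf490
word = 0xf490 → little-endian bytes:
  [0]=0x90  [1]=0xf4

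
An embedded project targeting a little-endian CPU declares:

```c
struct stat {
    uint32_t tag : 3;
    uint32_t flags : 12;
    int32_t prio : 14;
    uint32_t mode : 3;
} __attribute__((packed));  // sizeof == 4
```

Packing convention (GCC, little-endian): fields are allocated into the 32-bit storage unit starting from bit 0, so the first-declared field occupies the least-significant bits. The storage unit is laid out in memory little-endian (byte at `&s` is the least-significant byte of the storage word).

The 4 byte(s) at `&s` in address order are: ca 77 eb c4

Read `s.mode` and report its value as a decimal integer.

[0]=0xca [1]=0x77 [2]=0xeb [3]=0xc4 (little-endian) → word 0xc4eb77ca
tag [0+:3] = (word>>0) & 0x7 = 2
flags [3+:12] = (word>>3) & 0xfff = 3833
prio [15+:14] = (word>>15) & 0x3fff = 2518
mode [29+:3] = (word>>29) & 0x7 = 6  ←

6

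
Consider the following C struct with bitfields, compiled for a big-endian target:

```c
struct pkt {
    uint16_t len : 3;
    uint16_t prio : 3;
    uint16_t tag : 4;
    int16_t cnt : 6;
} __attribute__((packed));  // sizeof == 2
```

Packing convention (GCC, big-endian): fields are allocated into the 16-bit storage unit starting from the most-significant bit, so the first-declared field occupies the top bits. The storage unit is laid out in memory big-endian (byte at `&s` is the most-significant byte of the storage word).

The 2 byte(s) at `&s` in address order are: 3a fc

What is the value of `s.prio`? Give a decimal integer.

[0]=0x3a [1]=0xfc (big-endian) → word 0x3afc
len:3 @ bit 13 → (0x3afc>>13)&0x7 = 0x1
prio:3 @ bit 10 → (0x3afc>>10)&0x7 = 0x6  ←
tag:4 @ bit 6 → (0x3afc>>6)&0xf = 0xb
cnt:6 @ bit 0 → (0x3afc>>0)&0x3f = 0x3c

6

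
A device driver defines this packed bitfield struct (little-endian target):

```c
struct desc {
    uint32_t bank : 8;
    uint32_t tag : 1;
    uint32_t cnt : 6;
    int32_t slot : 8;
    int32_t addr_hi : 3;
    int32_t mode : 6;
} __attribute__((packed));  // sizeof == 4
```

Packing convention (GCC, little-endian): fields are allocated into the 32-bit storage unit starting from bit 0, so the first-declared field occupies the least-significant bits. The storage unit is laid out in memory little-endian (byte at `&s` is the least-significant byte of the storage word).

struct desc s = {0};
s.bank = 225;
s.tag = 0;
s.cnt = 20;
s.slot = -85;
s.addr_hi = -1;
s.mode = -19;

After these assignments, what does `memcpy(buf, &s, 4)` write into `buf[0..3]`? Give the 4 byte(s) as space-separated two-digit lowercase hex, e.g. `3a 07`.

e1 a8 d5 b7

[0+:8] bank=225 & 0xff = 0xe1; word=0x000000e1
[8+:1] tag=0 & 0x1 = 0x0; word=0x000000e1
[9+:6] cnt=20 & 0x3f = 0x14; word=0x000028e1
[15+:8] slot=-85 & 0xff = 0xab; word=0x0055a8e1
[23+:3] addr_hi=-1 & 0x7 = 0x7; word=0x03d5a8e1
[26+:6] mode=-19 & 0x3f = 0x2d; word=0xb7d5a8e1
word = 0xb7d5a8e1 → little-endian bytes:
  [0]=0xe1  [1]=0xa8  [2]=0xd5  [3]=0xb7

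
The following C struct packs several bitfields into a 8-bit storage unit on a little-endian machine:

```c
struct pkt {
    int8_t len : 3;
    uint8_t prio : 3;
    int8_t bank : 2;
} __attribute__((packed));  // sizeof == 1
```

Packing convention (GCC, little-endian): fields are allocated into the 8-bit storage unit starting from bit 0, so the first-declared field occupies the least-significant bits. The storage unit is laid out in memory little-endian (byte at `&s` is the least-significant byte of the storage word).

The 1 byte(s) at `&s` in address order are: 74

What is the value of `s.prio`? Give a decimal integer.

[0]=0x74 (little-endian) → word 0x74
len:3 @ bit 0 → (0x74>>0)&0x7 = 0x4
prio:3 @ bit 3 → (0x74>>3)&0x7 = 0x6  ←
bank:2 @ bit 6 → (0x74>>6)&0x3 = 0x1

6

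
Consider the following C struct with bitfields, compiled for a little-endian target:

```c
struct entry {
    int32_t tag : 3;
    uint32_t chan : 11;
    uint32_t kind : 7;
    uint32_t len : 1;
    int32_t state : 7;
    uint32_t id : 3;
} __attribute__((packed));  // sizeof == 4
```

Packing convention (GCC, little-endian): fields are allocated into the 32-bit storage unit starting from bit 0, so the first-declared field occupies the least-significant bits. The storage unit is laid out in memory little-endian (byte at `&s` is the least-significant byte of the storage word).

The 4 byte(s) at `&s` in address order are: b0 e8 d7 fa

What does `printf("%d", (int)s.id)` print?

7

[0]=0xb0 [1]=0xe8 [2]=0xd7 [3]=0xfa (little-endian) → word 0xfad7e8b0
tag:3 @ bit 0 → (0xfad7e8b0>>0)&0x7 = 0x0
chan:11 @ bit 3 → (0xfad7e8b0>>3)&0x7ff = 0x516
kind:7 @ bit 14 → (0xfad7e8b0>>14)&0x7f = 0x5f
len:1 @ bit 21 → (0xfad7e8b0>>21)&0x1 = 0x0
state:7 @ bit 22 → (0xfad7e8b0>>22)&0x7f = 0x6b
id:3 @ bit 29 → (0xfad7e8b0>>29)&0x7 = 0x7  ←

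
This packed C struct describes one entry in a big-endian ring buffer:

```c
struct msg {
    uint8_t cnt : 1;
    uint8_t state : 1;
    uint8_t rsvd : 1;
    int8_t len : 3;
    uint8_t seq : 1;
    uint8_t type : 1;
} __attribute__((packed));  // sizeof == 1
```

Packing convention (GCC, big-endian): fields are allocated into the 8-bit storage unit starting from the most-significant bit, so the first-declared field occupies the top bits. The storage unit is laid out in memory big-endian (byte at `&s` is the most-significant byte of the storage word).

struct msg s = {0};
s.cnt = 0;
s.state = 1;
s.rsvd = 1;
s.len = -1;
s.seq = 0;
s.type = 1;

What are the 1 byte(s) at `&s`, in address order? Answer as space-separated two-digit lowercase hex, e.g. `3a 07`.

7d

cnt:1 = 0 → 0x0 << 7 → word 0x00
state:1 = 1 → 0x1 << 6 → word 0x40
rsvd:1 = 1 → 0x1 << 5 → word 0x60
len:3 = -1 → 0x7 << 2 → word 0x7c
seq:1 = 0 → 0x0 << 1 → word 0x7c
type:1 = 1 → 0x1 << 0 → word 0x7d
word = 0x7d → big-endian bytes:
  [0]=0x7d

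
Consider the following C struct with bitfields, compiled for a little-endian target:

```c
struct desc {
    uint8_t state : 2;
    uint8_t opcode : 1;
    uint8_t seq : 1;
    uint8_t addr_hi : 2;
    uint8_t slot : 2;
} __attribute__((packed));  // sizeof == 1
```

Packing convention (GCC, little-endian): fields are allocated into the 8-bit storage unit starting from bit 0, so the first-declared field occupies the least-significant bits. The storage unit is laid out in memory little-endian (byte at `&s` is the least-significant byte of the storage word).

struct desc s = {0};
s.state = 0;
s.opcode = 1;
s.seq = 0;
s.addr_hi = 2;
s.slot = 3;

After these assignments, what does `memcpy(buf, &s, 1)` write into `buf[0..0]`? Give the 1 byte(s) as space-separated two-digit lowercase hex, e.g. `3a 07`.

[0+:2] state=0 & 0x3 = 0x0; word=0x00
[2+:1] opcode=1 & 0x1 = 0x1; word=0x04
[3+:1] seq=0 & 0x1 = 0x0; word=0x04
[4+:2] addr_hi=2 & 0x3 = 0x2; word=0x24
[6+:2] slot=3 & 0x3 = 0x3; word=0xe4
word = 0xe4 → little-endian bytes:
  [0]=0xe4

e4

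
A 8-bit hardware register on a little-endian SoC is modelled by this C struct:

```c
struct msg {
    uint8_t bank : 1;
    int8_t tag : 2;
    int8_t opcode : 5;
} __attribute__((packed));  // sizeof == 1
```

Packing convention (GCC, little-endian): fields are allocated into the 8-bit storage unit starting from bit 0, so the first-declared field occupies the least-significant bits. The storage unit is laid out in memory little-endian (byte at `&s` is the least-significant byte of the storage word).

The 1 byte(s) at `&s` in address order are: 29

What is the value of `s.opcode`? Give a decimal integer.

[0]=0x29 (little-endian) → word 0x29
bank [0+:1] = (word>>0) & 0x1 = 1
tag [1+:2] = (word>>1) & 0x3 = 0
opcode [3+:5] = (word>>3) & 0x1f = 5  ←
opcode signed 5b, MSB=0: value = 5

5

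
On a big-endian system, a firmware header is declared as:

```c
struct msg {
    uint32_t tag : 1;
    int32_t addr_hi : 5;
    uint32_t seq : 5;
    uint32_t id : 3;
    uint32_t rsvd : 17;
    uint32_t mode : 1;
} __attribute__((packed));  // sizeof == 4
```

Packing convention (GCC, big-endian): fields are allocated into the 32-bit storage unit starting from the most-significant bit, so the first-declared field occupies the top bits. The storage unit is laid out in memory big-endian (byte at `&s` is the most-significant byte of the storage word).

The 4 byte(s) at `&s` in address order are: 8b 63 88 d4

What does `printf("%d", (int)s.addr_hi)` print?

[0]=0x8b [1]=0x63 [2]=0x88 [3]=0xd4 (big-endian) → word 0x8b6388d4
tag:1 @ bit 31 → (0x8b6388d4>>31)&0x1 = 0x1
addr_hi:5 @ bit 26 → (0x8b6388d4>>26)&0x1f = 0x2  ←
seq:5 @ bit 21 → (0x8b6388d4>>21)&0x1f = 0x1b
id:3 @ bit 18 → (0x8b6388d4>>18)&0x7 = 0x0
rsvd:17 @ bit 1 → (0x8b6388d4>>1)&0x1ffff = 0x1c46a
mode:1 @ bit 0 → (0x8b6388d4>>0)&0x1 = 0x0
addr_hi signed 5b, MSB=0: value = 2

2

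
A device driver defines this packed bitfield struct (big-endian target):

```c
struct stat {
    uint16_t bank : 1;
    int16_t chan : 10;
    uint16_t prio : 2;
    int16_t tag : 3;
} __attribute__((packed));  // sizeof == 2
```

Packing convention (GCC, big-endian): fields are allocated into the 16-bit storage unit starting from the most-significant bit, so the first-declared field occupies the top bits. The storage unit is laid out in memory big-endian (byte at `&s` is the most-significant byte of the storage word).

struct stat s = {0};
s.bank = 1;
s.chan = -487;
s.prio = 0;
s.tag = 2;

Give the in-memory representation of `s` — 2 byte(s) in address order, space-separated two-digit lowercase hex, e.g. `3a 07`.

c3 22

bank (1b) val=1 bits=0x1 at bit 15: 0x8000
chan (10b) val=-487 bits=0x219 at bit 5: 0xc320
prio (2b) val=0 bits=0x0 at bit 3: 0xc320
tag (3b) val=2 bits=0x2 at bit 0: 0xc322
word = 0xc322 → big-endian bytes:
  [0]=0xc3  [1]=0x22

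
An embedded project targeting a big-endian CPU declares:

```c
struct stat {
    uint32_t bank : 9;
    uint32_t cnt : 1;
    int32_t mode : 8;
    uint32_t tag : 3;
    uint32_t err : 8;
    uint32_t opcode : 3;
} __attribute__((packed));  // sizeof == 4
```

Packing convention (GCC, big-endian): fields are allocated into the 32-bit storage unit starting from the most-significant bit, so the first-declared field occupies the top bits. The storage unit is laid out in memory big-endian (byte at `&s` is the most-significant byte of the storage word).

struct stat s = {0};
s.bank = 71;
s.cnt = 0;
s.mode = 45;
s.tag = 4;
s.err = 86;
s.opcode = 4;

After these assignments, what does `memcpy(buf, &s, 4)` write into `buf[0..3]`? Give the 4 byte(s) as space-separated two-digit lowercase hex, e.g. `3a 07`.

23 8b 62 b4

bank (9b) val=71 bits=0x47 at bit 23: 0x23800000
cnt (1b) val=0 bits=0x0 at bit 22: 0x23800000
mode (8b) val=45 bits=0x2d at bit 14: 0x238b4000
tag (3b) val=4 bits=0x4 at bit 11: 0x238b6000
err (8b) val=86 bits=0x56 at bit 3: 0x238b62b0
opcode (3b) val=4 bits=0x4 at bit 0: 0x238b62b4
word = 0x238b62b4 → big-endian bytes:
  [0]=0x23  [1]=0x8b  [2]=0x62  [3]=0xb4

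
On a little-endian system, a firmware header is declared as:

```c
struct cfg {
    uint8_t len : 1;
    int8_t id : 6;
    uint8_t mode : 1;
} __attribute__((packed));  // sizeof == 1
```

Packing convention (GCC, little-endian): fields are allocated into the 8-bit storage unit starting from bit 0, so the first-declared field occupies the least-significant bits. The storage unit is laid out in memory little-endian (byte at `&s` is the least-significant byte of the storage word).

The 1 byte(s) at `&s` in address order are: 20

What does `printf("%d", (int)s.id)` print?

[0]=0x20 (little-endian) → word 0x20
len:1 @ bit 0 → (0x20>>0)&0x1 = 0x0
id:6 @ bit 1 → (0x20>>1)&0x3f = 0x10  ←
mode:1 @ bit 7 → (0x20>>7)&0x1 = 0x0
id signed 6b, MSB=0: value = 16

16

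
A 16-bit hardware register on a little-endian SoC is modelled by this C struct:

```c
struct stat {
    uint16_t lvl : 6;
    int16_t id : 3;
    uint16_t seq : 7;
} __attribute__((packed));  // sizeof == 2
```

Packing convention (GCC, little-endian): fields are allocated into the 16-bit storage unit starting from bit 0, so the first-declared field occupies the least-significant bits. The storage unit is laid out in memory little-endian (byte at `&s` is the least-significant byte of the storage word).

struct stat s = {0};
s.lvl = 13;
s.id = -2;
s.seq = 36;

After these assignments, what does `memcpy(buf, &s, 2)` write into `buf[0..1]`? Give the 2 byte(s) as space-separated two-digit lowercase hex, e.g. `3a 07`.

lvl:6 = 13 → 0xd << 0 → word 0x000d
id:3 = -2 → 0x6 << 6 → word 0x018d
seq:7 = 36 → 0x24 << 9 → word 0x498d
word = 0x498d → little-endian bytes:
  [0]=0x8d  [1]=0x49

8d 49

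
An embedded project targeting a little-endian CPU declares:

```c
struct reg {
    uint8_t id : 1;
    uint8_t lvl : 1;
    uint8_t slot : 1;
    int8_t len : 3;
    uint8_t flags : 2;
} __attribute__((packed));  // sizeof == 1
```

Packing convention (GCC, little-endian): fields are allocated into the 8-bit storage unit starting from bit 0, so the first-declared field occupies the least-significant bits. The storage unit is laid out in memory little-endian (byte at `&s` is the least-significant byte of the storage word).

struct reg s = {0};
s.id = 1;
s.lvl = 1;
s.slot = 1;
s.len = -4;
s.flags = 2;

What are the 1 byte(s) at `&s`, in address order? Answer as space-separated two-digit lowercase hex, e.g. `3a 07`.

a7

[0+:1] id=1 & 0x1 = 0x1; word=0x01
[1+:1] lvl=1 & 0x1 = 0x1; word=0x03
[2+:1] slot=1 & 0x1 = 0x1; word=0x07
[3+:3] len=-4 & 0x7 = 0x4; word=0x27
[6+:2] flags=2 & 0x3 = 0x2; word=0xa7
word = 0xa7 → little-endian bytes:
  [0]=0xa7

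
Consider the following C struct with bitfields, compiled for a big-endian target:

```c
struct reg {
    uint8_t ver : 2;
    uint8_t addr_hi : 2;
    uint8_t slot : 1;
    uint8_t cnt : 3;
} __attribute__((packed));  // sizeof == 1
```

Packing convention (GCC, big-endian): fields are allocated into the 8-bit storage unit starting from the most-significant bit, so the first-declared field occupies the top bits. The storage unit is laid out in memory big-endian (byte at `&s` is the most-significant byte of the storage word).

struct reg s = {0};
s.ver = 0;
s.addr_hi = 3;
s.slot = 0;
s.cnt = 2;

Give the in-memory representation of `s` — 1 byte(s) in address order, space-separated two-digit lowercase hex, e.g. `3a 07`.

ver (2b) val=0 bits=0x0 at bit 6: 0x00
addr_hi (2b) val=3 bits=0x3 at bit 4: 0x30
slot (1b) val=0 bits=0x0 at bit 3: 0x30
cnt (3b) val=2 bits=0x2 at bit 0: 0x32
word = 0x32 → big-endian bytes:
  [0]=0x32

32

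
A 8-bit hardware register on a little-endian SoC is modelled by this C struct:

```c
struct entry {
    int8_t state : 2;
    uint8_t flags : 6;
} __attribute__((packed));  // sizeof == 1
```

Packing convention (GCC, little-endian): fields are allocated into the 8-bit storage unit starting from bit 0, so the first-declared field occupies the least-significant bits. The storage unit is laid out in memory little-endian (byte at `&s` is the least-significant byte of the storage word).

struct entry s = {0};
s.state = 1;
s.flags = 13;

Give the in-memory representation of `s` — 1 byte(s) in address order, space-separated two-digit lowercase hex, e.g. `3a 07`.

35

[0+:2] state=1 & 0x3 = 0x1; word=0x01
[2+:6] flags=13 & 0x3f = 0xd; word=0x35
word = 0x35 → little-endian bytes:
  [0]=0x35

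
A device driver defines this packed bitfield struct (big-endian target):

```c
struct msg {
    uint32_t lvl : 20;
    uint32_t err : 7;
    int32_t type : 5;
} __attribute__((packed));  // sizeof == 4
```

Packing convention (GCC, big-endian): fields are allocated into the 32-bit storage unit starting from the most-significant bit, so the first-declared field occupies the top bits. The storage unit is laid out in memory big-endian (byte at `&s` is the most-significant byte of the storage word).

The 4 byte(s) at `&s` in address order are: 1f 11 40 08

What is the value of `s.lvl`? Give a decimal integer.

127252

[0]=0x1f [1]=0x11 [2]=0x40 [3]=0x08 (big-endian) → word 0x1f114008
lvl:20 @ bit 12 → (0x1f114008>>12)&0xfffff = 0x1f114  ←
err:7 @ bit 5 → (0x1f114008>>5)&0x7f = 0x0
type:5 @ bit 0 → (0x1f114008>>0)&0x1f = 0x8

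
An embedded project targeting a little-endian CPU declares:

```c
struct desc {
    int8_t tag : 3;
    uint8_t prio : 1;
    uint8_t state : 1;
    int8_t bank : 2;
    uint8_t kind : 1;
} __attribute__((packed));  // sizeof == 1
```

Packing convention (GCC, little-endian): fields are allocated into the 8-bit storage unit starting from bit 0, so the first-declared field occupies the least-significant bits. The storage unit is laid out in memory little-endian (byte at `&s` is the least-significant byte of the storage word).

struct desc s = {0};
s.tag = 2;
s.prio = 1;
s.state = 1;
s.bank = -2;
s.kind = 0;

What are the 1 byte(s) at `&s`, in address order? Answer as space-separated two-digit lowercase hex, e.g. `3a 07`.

[0+:3] tag=2 & 0x7 = 0x2; word=0x02
[3+:1] prio=1 & 0x1 = 0x1; word=0x0a
[4+:1] state=1 & 0x1 = 0x1; word=0x1a
[5+:2] bank=-2 & 0x3 = 0x2; word=0x5a
[7+:1] kind=0 & 0x1 = 0x0; word=0x5a
word = 0x5a → little-endian bytes:
  [0]=0x5a

5a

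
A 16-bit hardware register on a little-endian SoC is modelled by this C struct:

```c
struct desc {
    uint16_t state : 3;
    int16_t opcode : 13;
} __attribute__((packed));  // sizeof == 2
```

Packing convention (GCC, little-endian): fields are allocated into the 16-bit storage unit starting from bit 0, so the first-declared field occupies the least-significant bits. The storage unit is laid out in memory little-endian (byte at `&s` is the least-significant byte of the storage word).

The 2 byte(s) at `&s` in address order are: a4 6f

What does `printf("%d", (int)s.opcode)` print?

3572

[0]=0xa4 [1]=0x6f (little-endian) → word 0x6fa4
state [0+:3] = (word>>0) & 0x7 = 4
opcode [3+:13] = (word>>3) & 0x1fff = 3572  ←
opcode signed 13b, MSB=0: value = 3572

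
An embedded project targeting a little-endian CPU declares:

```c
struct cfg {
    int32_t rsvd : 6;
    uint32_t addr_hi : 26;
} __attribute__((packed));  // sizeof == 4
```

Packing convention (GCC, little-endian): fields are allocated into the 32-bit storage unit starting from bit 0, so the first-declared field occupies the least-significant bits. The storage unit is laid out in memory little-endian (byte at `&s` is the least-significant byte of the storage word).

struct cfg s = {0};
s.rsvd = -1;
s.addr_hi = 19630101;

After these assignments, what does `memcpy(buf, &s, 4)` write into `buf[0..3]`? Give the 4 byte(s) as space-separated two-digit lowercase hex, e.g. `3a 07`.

[0+:6] rsvd=-1 & 0x3f = 0x3f; word=0x0000003f
[6+:26] addr_hi=19630101 & 0x3ffffff = 0x12b8815; word=0x4ae2057f
word = 0x4ae2057f → little-endian bytes:
  [0]=0x7f  [1]=0x05  [2]=0xe2  [3]=0x4a

7f 05 e2 4a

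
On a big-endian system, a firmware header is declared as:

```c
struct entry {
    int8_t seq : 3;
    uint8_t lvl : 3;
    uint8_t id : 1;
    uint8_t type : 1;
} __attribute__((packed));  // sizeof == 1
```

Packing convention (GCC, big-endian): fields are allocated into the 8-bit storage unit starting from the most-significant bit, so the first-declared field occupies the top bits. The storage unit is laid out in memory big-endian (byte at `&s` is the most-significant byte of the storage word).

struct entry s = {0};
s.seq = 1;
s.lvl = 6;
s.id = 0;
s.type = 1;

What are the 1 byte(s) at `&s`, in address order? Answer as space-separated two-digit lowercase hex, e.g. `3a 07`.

39

[5+:3] seq=1 & 0x7 = 0x1; word=0x20
[2+:3] lvl=6 & 0x7 = 0x6; word=0x38
[1+:1] id=0 & 0x1 = 0x0; word=0x38
[0+:1] type=1 & 0x1 = 0x1; word=0x39
word = 0x39 → big-endian bytes:
  [0]=0x39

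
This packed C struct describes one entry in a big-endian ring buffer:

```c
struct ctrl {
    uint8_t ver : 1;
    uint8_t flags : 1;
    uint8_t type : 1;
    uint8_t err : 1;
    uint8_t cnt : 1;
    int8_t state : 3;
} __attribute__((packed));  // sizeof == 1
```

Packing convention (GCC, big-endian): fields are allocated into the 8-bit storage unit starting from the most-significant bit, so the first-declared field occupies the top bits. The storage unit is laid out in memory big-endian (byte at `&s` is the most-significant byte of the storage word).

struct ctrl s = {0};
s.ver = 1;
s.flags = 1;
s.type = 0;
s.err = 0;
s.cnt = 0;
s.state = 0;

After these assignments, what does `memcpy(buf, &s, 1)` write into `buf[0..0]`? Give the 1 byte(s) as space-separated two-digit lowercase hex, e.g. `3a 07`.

c0

[7+:1] ver=1 & 0x1 = 0x1; word=0x80
[6+:1] flags=1 & 0x1 = 0x1; word=0xc0
[5+:1] type=0 & 0x1 = 0x0; word=0xc0
[4+:1] err=0 & 0x1 = 0x0; word=0xc0
[3+:1] cnt=0 & 0x1 = 0x0; word=0xc0
[0+:3] state=0 & 0x7 = 0x0; word=0xc0
word = 0xc0 → big-endian bytes:
  [0]=0xc0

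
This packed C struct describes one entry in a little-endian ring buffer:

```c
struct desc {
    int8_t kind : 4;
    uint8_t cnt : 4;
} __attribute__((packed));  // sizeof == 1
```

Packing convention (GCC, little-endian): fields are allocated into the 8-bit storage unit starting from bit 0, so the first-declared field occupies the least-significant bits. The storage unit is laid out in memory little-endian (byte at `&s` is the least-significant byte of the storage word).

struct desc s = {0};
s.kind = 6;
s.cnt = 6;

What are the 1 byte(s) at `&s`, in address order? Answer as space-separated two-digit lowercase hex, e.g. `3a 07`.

[0+:4] kind=6 & 0xf = 0x6; word=0x06
[4+:4] cnt=6 & 0xf = 0x6; word=0x66
word = 0x66 → little-endian bytes:
  [0]=0x66

66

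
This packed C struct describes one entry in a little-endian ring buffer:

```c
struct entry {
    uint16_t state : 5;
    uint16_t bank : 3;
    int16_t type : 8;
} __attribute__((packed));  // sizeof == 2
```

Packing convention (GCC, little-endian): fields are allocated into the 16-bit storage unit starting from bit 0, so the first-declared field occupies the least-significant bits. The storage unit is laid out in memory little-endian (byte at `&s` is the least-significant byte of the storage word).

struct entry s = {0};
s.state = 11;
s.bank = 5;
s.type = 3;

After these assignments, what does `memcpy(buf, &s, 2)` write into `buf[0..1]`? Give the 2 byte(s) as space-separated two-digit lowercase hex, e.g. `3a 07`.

state:5 = 11 → 0xb << 0 → word 0x000b
bank:3 = 5 → 0x5 << 5 → word 0x00ab
type:8 = 3 → 0x3 << 8 → word 0x03ab
word = 0x03ab → little-endian bytes:
  [0]=0xab  [1]=0x03

ab 03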